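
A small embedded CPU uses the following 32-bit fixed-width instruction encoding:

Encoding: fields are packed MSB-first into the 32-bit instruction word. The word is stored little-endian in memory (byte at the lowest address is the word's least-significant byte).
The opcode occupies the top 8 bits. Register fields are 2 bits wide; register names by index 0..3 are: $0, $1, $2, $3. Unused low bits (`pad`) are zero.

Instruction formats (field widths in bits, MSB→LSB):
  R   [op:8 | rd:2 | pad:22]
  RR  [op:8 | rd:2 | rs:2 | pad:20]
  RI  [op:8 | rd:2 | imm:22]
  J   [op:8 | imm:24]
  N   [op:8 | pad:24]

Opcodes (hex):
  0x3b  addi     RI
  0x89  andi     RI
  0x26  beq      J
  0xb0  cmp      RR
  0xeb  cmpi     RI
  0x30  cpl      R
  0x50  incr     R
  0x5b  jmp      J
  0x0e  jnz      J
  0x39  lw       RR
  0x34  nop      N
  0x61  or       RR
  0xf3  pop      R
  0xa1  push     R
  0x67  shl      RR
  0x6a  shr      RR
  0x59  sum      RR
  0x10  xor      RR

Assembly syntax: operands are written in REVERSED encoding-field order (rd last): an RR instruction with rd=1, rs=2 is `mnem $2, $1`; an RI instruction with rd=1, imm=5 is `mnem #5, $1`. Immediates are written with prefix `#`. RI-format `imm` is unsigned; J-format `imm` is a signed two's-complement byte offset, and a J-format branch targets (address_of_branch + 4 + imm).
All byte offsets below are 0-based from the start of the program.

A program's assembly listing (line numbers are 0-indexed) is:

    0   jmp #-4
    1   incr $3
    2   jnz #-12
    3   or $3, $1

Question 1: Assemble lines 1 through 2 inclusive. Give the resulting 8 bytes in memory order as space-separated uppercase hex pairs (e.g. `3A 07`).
1. incr fields op=0x50:8|rd=3:2|pad=0:22 → word 50c00000h → 00 00 c0 50
2. jnz fields op=0xe:8|imm=-12:24 → word 0efffff4h → f4 ff ff 0e

00 00 C0 50 F4 FF FF 0E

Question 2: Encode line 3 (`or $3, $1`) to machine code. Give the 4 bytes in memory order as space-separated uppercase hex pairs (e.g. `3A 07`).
3. or fields op=0x61:8|rd=1:2|rs=3:2|pad=0:20 → word 61700000h → 00 00 70 61

00 00 70 61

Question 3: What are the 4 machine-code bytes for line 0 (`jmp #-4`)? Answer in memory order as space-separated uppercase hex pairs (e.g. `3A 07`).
0. jmp fields op=0x5b:8|imm=-4:24 → word 5bfffffch → fc ff ff 5b

FC FF FF 5B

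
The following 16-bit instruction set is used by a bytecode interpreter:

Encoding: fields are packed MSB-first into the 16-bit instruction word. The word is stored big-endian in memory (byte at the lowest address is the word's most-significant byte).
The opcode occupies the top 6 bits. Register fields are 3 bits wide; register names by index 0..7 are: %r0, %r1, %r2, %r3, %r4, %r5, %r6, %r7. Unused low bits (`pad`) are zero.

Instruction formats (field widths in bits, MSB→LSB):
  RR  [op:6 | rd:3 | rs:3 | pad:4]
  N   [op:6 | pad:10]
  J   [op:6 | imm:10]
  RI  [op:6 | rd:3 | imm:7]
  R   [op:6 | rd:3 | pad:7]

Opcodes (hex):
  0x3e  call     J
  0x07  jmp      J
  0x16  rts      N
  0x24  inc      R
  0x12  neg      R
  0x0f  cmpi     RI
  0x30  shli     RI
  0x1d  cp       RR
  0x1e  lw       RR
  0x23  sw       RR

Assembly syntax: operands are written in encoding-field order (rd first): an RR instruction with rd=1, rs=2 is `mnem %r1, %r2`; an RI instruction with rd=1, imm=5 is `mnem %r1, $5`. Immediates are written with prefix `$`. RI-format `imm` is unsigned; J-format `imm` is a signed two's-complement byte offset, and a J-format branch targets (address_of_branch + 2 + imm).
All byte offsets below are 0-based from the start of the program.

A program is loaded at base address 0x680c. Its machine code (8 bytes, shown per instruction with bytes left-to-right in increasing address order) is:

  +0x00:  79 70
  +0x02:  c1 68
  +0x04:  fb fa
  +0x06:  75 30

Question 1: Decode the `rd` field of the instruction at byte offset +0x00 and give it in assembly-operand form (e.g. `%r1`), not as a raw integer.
%r2

@+00  big-endian(79 70) = 0x7970
  op=0x7970>>10=0x1e ⇒ lw (RR)
  [9:7] rd=2 = %r2
  [6:4] rs=7 = %r7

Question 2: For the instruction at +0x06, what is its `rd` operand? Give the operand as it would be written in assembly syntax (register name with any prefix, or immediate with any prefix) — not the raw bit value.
%r2

+0x06: 75 30 ⇒ word 0x7530 (big)
  opcode bits[15:10]=0x1d: cp/RR
  rd@[9:7]=0x2 ⇒ %r2
  rs@[6:4]=0x3 ⇒ %r3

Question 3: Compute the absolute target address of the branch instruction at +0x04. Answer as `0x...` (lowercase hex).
0x680c

[04] fb fa → 0xfbfa
  top 6b → 0x3e → call [J]
  [9:0] imm=1018 (s10→-6) = $-6
  target = base 0x680c + off 0x04 + 2 + imm -6 = 0x680c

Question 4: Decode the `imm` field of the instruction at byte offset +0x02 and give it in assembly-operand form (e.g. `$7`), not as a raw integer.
$104

@+02  big-endian(c1 68) = 0xc168
  op=0xc168>>10=0x30 ⇒ shli (RI)
  rd@[9:7]=0x2 ⇒ %r2
  imm@[6:0]=0x68 ⇒ $104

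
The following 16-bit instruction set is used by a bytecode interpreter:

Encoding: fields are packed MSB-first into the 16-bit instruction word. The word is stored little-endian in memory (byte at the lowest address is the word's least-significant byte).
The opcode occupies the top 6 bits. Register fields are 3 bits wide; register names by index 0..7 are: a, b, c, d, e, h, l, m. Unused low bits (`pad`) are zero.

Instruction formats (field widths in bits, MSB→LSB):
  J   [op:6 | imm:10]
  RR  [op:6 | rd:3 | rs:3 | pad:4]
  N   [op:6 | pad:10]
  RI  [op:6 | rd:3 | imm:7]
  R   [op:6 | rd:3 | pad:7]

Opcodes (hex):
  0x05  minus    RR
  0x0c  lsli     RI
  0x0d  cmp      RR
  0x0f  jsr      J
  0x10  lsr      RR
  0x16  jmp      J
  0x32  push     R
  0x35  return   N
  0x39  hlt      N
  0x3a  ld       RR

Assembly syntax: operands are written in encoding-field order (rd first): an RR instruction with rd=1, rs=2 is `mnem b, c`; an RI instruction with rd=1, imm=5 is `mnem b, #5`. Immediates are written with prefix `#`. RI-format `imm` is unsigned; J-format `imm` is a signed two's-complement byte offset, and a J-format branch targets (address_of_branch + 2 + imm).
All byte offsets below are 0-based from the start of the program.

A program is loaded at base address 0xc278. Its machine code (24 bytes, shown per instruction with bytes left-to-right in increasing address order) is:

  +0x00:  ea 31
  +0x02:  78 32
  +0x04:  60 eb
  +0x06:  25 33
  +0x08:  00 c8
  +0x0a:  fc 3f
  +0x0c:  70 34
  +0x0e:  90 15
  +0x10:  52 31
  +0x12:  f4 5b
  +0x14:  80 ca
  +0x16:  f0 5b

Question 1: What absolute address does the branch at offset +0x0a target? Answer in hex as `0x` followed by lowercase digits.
0xc280

off 0x0a: read fc 3f as little → 0x3ffc
  top 6b → 0xf → jsr [J]
  imm@[9:0]=0x3fc (s10→-4) ⇒ #-4
  target = base 0xc278 + off 0x0a + 2 + imm -4 = 0xc280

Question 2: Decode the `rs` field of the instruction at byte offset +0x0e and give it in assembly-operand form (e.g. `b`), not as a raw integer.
b

@+0e  little-endian(90 15) = 0x1590
  top 6b → 0x5 → minus [RR]
  rd: (w>>7)&0x7=0x3 → d
  rs: (w>>4)&0x7=0x1 → b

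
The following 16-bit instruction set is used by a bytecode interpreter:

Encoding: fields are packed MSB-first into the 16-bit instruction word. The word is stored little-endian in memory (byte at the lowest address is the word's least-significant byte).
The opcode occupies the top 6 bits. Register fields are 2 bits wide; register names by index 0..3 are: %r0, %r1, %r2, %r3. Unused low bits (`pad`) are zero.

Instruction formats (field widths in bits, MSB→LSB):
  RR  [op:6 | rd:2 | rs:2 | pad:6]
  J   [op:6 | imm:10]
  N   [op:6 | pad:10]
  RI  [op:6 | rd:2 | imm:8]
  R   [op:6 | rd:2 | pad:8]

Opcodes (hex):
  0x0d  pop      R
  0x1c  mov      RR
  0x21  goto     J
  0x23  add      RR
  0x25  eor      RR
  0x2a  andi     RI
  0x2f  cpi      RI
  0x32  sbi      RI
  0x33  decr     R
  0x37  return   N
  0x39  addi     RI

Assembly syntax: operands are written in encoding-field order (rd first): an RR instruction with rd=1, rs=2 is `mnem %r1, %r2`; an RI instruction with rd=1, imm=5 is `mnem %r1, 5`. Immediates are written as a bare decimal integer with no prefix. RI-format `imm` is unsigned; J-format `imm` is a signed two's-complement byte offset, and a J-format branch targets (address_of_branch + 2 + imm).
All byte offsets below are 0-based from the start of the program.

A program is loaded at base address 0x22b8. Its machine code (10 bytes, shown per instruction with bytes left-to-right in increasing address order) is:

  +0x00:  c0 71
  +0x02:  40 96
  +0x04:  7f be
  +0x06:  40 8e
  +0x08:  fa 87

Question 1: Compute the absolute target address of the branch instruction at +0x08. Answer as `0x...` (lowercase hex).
0x22bc

+0x08: fa 87 ⇒ word 0x87fa (little)
  opcode bits[15:10]=0x21: goto/J
  imm: (w>>0)&0x3ff=0x3fa (s10→-6) → -6
  target = base 0x22b8 + off 0x08 + 2 + imm -6 = 0x22bc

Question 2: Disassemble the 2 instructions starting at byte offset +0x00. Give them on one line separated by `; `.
+0x00: c0 71 ⇒ word 0x71c0 (little)
  op=0x71c0>>10=0x1c ⇒ mov (RR)
  rd: (w>>8)&0x3=0x1 → %r1
  rs: (w>>6)&0x3=0x3 → %r3
+0x02: 40 96 ⇒ word 0x9640 (little)
  op=0x9640>>10=0x25 ⇒ eor (RR)
  rd: (w>>8)&0x3=0x2 → %r2
  rs: (w>>6)&0x3=0x1 → %r1

mov %r1, %r3; eor %r2, %r1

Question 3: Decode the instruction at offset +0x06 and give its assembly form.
@+06  little-endian(40 8e) = 0x8e40
  opcode bits[15:10]=0x23: add/RR
  rd@[9:8]=0x2 ⇒ %r2
  rs@[7:6]=0x1 ⇒ %r1

add %r2, %r1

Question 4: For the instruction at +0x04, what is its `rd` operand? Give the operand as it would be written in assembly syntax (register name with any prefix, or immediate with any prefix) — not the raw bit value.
[04] 7f be → 0xbe7f
  op=0xbe7f>>10=0x2f ⇒ cpi (RI)
  rd: (w>>8)&0x3=0x2 → %r2
  imm: (w>>0)&0xff=0x7f → 127

%r2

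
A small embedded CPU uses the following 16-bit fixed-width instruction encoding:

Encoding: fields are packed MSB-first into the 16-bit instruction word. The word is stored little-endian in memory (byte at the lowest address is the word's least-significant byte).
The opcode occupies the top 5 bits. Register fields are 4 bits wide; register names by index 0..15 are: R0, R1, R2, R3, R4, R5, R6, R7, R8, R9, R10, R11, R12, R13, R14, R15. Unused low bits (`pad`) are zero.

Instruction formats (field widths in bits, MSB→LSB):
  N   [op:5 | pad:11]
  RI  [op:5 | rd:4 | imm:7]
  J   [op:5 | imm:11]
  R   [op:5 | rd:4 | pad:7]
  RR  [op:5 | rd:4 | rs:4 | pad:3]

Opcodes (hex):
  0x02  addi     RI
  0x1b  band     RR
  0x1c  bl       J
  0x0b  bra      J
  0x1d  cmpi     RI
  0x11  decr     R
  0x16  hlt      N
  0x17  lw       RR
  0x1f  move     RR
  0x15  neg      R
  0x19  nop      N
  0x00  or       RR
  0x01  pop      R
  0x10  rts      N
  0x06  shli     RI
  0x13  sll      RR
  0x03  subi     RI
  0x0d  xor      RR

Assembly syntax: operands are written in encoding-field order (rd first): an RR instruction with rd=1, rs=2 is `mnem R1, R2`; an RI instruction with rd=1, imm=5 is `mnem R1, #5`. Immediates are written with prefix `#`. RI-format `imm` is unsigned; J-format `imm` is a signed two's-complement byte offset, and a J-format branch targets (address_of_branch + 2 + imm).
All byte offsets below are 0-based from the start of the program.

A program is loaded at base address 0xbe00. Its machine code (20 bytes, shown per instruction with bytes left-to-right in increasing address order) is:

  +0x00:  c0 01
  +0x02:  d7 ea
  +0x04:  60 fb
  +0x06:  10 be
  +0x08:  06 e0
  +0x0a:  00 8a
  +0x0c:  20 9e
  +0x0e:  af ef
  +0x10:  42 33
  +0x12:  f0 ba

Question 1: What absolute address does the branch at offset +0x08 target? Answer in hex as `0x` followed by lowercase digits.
off 0x08: read 06 e0 as little → 0xe006
  top 5b → 0x1c → bl [J]
  [10:0] imm=6 = #6
  target = base 0xbe00 + off 0x08 + 2 + imm 6 = 0xbe10

0xbe10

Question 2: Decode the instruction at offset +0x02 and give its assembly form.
off 0x02: read d7 ea as little → 0xead7
  top 5b → 0x1d → cmpi [RI]
  [10:7] rd=5 = R5
  [6:0] imm=87 = #87

cmpi R5, #87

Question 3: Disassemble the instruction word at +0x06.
lw R12, R2

off 0x06: read 10 be as little → 0xbe10
  opcode bits[15:11]=0x17: lw/RR
  rd: (w>>7)&0xf=0xc → R12
  rs: (w>>3)&0xf=0x2 → R2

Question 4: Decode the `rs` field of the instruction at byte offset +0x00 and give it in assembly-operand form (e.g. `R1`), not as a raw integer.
R8

[00] c0 01 → 0x01c0
  top 5b → 0x0 → or [RR]
  [10:7] rd=3 = R3
  [6:3] rs=8 = R8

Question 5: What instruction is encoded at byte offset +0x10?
@+10  little-endian(42 33) = 0x3342
  opcode bits[15:11]=0x6: shli/RI
  rd@[10:7]=0x6 ⇒ R6
  imm@[6:0]=0x42 ⇒ #66

shli R6, #66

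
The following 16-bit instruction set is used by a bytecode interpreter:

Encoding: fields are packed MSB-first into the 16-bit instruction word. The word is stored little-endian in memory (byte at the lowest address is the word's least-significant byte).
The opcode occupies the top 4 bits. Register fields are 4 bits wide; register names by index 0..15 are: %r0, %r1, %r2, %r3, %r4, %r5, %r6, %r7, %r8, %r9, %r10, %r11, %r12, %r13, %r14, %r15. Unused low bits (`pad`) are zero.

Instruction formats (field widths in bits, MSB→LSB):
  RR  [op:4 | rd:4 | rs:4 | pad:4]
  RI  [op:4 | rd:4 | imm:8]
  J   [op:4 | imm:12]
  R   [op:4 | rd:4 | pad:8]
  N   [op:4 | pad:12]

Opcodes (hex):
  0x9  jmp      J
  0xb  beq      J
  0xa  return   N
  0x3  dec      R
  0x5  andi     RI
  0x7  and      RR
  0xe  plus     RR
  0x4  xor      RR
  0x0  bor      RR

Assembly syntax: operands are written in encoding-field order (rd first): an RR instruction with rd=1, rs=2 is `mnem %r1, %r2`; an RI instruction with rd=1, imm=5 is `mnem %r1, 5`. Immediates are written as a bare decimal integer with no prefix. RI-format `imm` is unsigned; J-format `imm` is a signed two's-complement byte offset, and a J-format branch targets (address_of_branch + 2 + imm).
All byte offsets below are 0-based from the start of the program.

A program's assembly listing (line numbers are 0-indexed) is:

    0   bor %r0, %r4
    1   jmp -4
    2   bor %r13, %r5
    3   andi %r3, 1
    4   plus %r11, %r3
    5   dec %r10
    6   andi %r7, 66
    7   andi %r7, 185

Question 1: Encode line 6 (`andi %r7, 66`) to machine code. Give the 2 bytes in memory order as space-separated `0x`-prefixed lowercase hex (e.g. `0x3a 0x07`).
line 6 (andi): pack op=0x5:4|rd=7:4|imm=66:8 = 0x5742; little→ 42 57

0x42 0x57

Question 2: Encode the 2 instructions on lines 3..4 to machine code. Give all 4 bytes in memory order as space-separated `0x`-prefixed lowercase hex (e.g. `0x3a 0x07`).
L3: andi op=0x5:4|rd=3:4|imm=1:8 ⇒ 0x5301 ⇒ little 01 53
L4: plus op=0xe:4|rd=11:4|rs=3:4|pad=0:4 ⇒ 0xeb30 ⇒ little 30 eb

0x01 0x53 0x30 0xeb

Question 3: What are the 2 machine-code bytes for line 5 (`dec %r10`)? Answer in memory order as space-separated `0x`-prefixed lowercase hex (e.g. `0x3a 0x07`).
0x00 0x3a

line 5 (dec): pack op=0x3:4|rd=10:4|pad=0:8 = 0x3a00; little→ 00 3a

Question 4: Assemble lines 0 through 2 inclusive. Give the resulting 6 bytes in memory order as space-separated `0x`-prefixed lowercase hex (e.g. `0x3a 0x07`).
0. bor fields op=0x0:4|rd=0:4|rs=4:4|pad=0:4 → word 0040h → 40 00
1. jmp fields op=0x9:4|imm=-4:12 → word 9ffch → fc 9f
2. bor fields op=0x0:4|rd=13:4|rs=5:4|pad=0:4 → word 0d50h → 50 0d

0x40 0x00 0xfc 0x9f 0x50 0x0d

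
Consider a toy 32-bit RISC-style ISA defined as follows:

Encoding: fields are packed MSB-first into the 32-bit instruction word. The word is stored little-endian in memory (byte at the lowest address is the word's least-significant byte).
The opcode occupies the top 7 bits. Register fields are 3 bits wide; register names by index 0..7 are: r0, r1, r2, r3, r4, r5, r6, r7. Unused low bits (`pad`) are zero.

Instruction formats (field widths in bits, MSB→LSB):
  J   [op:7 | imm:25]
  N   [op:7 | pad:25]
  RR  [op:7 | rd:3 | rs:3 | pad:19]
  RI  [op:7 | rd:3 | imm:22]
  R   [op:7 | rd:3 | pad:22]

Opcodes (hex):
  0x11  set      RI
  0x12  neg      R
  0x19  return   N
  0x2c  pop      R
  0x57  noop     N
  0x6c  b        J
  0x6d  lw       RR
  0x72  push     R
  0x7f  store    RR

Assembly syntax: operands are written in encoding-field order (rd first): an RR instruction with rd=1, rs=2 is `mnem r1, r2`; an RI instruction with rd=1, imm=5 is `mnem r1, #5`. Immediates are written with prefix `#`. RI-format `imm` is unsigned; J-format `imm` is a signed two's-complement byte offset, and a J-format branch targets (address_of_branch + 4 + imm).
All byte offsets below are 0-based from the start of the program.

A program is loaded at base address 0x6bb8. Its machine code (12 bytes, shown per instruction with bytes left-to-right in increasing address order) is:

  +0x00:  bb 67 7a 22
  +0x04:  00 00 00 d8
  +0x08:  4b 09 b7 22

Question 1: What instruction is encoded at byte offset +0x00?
set r1, #3827643

+0x00: bb 67 7a 22 ⇒ word 0x227a67bb (little)
  opcode bits[31:25]=0x11: set/RI
  rd@[24:22]=0x1 ⇒ r1
  imm@[21:0]=0x3a67bb ⇒ #3827643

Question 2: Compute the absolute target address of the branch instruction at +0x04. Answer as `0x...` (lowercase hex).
0x6bc0

off 0x04: read 00 00 00 d8 as little → 0xd8000000
  opcode bits[31:25]=0x6c: b/J
  [24:0] imm=0 = #0
  target = base 0x6bb8 + off 0x04 + 4 + imm 0 = 0x6bc0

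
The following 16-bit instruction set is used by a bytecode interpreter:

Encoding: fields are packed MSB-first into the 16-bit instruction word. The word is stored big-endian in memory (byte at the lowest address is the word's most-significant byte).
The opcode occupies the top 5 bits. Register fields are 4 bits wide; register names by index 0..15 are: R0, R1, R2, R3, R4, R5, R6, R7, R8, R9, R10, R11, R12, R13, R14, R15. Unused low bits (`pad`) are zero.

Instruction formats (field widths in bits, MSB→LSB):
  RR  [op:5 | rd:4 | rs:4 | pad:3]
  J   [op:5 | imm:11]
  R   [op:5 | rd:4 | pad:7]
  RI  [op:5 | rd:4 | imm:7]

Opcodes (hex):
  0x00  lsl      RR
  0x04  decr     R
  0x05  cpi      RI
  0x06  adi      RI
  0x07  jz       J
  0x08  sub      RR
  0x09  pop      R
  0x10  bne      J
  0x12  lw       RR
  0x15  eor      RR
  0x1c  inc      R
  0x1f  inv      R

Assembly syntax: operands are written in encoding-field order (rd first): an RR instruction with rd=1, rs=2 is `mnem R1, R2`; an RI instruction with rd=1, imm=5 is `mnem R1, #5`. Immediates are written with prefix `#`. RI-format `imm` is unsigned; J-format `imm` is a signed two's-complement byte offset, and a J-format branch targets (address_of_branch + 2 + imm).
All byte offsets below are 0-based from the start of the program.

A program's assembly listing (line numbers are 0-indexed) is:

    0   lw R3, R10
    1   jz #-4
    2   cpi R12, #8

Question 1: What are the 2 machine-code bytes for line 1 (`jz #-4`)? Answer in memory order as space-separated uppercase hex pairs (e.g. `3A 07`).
1. jz fields op=0x7:5|imm=-4:11 → word 3ffch → 3f fc

3F FC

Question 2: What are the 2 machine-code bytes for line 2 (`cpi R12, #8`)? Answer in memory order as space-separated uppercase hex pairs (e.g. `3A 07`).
2. cpi fields op=0x5:5|rd=12:4|imm=8:7 → word 2e08h → 2e 08

2E 08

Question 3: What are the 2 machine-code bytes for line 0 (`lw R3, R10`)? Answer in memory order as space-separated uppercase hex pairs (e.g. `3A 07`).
line 0 (lw): pack op=0x12:5|rd=3:4|rs=10:4|pad=0:3 = 0x91d0; big→ 91 d0

91 D0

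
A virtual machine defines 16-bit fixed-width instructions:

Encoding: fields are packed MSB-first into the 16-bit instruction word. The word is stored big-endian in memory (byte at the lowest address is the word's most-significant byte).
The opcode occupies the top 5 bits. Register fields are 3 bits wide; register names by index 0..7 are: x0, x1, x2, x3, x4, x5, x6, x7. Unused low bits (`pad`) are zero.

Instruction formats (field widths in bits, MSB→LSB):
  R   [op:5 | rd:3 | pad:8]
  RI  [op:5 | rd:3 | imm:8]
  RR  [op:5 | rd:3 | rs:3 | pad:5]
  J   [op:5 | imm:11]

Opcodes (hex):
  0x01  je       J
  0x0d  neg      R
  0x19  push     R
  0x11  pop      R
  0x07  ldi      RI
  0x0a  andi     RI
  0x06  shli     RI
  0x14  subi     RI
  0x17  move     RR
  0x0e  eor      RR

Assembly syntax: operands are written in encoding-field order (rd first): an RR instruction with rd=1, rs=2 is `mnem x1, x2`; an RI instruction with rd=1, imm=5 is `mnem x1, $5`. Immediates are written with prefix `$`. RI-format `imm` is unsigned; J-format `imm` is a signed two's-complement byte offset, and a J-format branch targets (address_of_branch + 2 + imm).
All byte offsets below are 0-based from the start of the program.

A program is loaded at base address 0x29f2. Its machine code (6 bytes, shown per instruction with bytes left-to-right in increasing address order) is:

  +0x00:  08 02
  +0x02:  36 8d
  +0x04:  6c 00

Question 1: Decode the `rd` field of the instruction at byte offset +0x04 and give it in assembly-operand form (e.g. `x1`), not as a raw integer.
x4

off 0x04: read 6c 00 as big → 0x6c00
  top 5b → 0xd → neg [R]
  [10:8] rd=4 = x4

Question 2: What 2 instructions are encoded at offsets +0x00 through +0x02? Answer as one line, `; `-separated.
@+00  big-endian(08 02) = 0x0802
  top 5b → 0x1 → je [J]
  imm: (w>>0)&0x7ff=0x2 → $2
@+02  big-endian(36 8d) = 0x368d
  top 5b → 0x6 → shli [RI]
  rd: (w>>8)&0x7=0x6 → x6
  imm: (w>>0)&0xff=0x8d → $141

je $2; shli x6, $141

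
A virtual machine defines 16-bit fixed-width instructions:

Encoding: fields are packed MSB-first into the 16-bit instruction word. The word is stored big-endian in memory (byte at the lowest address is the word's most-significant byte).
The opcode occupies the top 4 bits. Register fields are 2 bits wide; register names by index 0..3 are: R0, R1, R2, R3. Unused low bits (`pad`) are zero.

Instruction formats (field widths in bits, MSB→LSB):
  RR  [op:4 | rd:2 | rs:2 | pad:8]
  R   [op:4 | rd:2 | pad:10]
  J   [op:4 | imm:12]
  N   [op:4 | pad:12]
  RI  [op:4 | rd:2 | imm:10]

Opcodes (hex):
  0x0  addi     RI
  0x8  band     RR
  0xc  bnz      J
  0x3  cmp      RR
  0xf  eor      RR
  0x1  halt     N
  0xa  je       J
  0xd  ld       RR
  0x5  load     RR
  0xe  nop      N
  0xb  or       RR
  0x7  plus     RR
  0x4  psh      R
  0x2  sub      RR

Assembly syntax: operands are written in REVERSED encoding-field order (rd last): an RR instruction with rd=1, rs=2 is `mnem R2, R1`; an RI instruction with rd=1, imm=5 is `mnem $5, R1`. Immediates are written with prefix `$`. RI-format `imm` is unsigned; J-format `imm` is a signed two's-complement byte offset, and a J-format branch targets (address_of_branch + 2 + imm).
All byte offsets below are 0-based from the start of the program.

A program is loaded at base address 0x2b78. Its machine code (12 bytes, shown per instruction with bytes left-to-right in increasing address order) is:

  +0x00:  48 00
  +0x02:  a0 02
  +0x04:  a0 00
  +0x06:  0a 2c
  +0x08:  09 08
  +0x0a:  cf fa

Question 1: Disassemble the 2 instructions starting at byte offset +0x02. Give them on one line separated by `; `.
off 0x02: read a0 02 as big → 0xa002
  op=0xa002>>12=0xa ⇒ je (J)
  imm: (w>>0)&0xfff=0x2 → $2
off 0x04: read a0 00 as big → 0xa000
  op=0xa000>>12=0xa ⇒ je (J)
  imm: (w>>0)&0xfff=0x0 → $0

je $2; je $0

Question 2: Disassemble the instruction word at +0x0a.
off 0x0a: read cf fa as big → 0xcffa
  top 4b → 0xc → bnz [J]
  imm: (w>>0)&0xfff=0xffa (s12→-6) → $-6

bnz $-6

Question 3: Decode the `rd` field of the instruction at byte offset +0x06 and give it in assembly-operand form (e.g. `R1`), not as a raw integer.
[06] 0a 2c → 0x0a2c
  op=0x0a2c>>12=0x0 ⇒ addi (RI)
  rd: (w>>10)&0x3=0x2 → R2
  imm: (w>>0)&0x3ff=0x22c → $556

R2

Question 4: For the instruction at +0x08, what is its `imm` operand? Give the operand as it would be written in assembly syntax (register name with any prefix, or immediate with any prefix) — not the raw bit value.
$264

@+08  big-endian(09 08) = 0x0908
  op=0x0908>>12=0x0 ⇒ addi (RI)
  [11:10] rd=2 = R2
  [9:0] imm=264 = $264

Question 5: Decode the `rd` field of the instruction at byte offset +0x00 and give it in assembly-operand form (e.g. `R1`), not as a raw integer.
+0x00: 48 00 ⇒ word 0x4800 (big)
  top 4b → 0x4 → psh [R]
  rd: (w>>10)&0x3=0x2 → R2

R2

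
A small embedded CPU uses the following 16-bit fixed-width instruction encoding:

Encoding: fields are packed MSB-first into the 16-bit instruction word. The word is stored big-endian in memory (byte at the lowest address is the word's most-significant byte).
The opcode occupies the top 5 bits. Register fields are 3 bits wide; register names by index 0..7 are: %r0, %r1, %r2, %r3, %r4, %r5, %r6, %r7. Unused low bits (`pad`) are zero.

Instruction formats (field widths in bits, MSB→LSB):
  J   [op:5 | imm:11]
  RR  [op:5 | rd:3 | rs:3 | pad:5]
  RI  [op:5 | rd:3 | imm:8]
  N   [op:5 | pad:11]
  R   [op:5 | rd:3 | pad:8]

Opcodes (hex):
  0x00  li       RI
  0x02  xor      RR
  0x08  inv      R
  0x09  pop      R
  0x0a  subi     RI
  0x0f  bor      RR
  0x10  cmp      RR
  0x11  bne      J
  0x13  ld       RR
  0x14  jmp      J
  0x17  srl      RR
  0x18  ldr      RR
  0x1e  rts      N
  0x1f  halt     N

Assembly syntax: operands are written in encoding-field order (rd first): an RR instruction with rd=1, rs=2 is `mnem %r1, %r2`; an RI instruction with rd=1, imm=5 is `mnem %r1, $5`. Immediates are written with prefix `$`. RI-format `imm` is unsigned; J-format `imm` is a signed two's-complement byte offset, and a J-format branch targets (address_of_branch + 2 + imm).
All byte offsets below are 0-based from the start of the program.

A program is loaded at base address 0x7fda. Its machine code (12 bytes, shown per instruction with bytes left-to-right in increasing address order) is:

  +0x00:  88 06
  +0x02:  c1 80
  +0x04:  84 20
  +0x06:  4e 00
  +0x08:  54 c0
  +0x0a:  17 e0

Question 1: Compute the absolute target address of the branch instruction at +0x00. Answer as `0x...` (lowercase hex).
off 0x00: read 88 06 as big → 0x8806
  top 5b → 0x11 → bne [J]
  [10:0] imm=6 = $6
  target = base 0x7fda + off 0x00 + 2 + imm 6 = 0x7fe2

0x7fe2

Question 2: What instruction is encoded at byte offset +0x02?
+0x02: c1 80 ⇒ word 0xc180 (big)
  opcode bits[15:11]=0x18: ldr/RR
  rd@[10:8]=0x1 ⇒ %r1
  rs@[7:5]=0x4 ⇒ %r4

ldr %r1, %r4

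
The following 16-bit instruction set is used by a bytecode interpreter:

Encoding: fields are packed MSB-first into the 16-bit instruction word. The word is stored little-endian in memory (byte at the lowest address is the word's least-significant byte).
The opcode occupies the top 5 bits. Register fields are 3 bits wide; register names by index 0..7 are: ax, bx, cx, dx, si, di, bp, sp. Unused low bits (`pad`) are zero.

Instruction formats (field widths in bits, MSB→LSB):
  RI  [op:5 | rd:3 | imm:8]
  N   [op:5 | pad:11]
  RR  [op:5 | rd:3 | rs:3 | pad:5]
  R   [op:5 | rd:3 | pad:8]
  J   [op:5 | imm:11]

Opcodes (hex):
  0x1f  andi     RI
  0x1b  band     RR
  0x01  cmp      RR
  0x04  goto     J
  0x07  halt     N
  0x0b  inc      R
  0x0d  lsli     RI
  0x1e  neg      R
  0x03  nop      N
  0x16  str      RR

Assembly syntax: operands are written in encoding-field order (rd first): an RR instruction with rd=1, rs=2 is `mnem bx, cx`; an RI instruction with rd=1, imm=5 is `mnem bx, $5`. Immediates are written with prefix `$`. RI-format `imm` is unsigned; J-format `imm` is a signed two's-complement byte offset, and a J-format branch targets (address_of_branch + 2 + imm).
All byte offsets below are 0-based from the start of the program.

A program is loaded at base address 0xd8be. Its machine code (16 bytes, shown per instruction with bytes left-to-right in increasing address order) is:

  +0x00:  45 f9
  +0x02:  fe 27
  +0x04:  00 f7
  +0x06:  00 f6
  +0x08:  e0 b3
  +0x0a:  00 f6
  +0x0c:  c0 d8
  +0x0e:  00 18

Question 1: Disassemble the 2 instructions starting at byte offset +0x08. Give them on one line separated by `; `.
+0x08: e0 b3 ⇒ word 0xb3e0 (little)
  op=0xb3e0>>11=0x16 ⇒ str (RR)
  rd: (w>>8)&0x7=0x3 → dx
  rs: (w>>5)&0x7=0x7 → sp
+0x0a: 00 f6 ⇒ word 0xf600 (little)
  op=0xf600>>11=0x1e ⇒ neg (R)
  rd: (w>>8)&0x7=0x6 → bp

str dx, sp; neg bp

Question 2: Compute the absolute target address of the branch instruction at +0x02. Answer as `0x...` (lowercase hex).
[02] fe 27 → 0x27fe
  top 5b → 0x4 → goto [J]
  imm@[10:0]=0x7fe (s11→-2) ⇒ $-2
  target = base 0xd8be + off 0x02 + 2 + imm -2 = 0xd8c0

0xd8c0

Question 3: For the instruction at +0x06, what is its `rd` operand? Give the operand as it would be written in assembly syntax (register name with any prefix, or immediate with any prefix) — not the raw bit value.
bp

@+06  little-endian(00 f6) = 0xf600
  top 5b → 0x1e → neg [R]
  rd@[10:8]=0x6 ⇒ bp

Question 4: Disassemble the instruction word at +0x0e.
nop

+0x0e: 00 18 ⇒ word 0x1800 (little)
  top 5b → 0x3 → nop [N]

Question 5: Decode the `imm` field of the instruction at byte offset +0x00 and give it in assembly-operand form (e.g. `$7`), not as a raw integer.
$69

[00] 45 f9 → 0xf945
  top 5b → 0x1f → andi [RI]
  rd@[10:8]=0x1 ⇒ bx
  imm@[7:0]=0x45 ⇒ $69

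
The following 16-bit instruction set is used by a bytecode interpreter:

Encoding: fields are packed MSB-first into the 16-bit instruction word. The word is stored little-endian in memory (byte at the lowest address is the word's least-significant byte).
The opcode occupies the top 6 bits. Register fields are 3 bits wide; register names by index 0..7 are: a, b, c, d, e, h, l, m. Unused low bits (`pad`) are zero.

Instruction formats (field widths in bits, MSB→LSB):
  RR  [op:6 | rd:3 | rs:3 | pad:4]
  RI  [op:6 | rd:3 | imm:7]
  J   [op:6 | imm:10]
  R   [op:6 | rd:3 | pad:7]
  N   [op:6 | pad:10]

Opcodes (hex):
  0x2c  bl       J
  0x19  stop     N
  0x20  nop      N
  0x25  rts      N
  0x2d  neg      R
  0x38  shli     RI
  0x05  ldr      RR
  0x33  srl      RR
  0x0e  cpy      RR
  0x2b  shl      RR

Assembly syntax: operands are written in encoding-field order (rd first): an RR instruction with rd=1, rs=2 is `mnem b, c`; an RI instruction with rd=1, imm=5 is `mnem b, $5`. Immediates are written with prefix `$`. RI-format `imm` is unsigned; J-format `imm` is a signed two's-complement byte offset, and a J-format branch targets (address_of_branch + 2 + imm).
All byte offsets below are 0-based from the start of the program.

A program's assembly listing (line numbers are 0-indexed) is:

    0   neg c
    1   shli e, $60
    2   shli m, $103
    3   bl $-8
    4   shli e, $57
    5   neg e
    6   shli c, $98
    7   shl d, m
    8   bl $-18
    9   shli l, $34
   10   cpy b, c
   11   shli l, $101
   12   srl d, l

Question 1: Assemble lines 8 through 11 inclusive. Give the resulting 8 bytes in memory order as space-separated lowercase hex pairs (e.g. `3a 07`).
ee b3 22 e3 a0 38 65 e3

8. bl fields op=0x2c:6|imm=-18:10 → word b3eeh → ee b3
9. shli fields op=0x38:6|rd=6:3|imm=34:7 → word e322h → 22 e3
10. cpy fields op=0xe:6|rd=1:3|rs=2:3|pad=0:4 → word 38a0h → a0 38
11. shli fields op=0x38:6|rd=6:3|imm=101:7 → word e365h → 65 e3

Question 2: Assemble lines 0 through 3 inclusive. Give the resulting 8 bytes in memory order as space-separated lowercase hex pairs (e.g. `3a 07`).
00 b5 3c e2 e7 e3 f8 b3

0. neg fields op=0x2d:6|rd=2:3|pad=0:7 → word b500h → 00 b5
1. shli fields op=0x38:6|rd=4:3|imm=60:7 → word e23ch → 3c e2
2. shli fields op=0x38:6|rd=7:3|imm=103:7 → word e3e7h → e7 e3
3. bl fields op=0x2c:6|imm=-8:10 → word b3f8h → f8 b3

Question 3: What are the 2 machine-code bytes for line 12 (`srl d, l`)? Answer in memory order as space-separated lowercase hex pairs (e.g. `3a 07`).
e0 cd

L12: srl op=0x33:6|rd=3:3|rs=6:3|pad=0:4 ⇒ 0xcde0 ⇒ little e0 cd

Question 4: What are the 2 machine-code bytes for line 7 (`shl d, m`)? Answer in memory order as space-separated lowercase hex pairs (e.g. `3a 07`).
line 7 (shl): pack op=0x2b:6|rd=3:3|rs=7:3|pad=0:4 = 0xadf0; little→ f0 ad

f0 ad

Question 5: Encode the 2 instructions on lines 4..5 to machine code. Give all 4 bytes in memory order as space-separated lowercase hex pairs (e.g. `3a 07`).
39 e2 00 b6

4. shli fields op=0x38:6|rd=4:3|imm=57:7 → word e239h → 39 e2
5. neg fields op=0x2d:6|rd=4:3|pad=0:7 → word b600h → 00 b6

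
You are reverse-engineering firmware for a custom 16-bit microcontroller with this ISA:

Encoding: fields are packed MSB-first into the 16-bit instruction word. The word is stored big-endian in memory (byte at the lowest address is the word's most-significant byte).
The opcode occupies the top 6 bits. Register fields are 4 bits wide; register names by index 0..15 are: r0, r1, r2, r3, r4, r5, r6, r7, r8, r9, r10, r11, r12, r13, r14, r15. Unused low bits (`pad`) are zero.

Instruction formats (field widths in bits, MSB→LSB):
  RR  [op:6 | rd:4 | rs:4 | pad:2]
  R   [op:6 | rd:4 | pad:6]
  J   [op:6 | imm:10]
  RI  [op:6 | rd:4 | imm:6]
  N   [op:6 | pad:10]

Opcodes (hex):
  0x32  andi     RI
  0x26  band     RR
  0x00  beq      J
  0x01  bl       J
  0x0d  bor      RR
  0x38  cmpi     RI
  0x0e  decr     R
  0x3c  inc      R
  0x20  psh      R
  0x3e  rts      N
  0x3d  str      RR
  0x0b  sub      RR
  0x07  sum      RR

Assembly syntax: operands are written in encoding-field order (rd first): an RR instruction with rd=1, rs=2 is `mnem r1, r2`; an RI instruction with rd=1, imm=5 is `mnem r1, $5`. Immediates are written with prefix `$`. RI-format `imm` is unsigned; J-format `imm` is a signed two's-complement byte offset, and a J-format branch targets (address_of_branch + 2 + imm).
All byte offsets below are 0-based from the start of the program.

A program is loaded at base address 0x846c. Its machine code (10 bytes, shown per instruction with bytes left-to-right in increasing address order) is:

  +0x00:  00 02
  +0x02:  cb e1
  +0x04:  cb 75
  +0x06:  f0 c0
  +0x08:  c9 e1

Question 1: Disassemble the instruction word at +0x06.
inc r3

+0x06: f0 c0 ⇒ word 0xf0c0 (big)
  top 6b → 0x3c → inc [R]
  rd@[9:6]=0x3 ⇒ r3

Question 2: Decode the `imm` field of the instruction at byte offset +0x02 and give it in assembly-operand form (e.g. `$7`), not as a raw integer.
$33

@+02  big-endian(cb e1) = 0xcbe1
  op=0xcbe1>>10=0x32 ⇒ andi (RI)
  rd@[9:6]=0xf ⇒ r15
  imm@[5:0]=0x21 ⇒ $33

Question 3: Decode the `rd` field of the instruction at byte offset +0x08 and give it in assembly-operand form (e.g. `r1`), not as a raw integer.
+0x08: c9 e1 ⇒ word 0xc9e1 (big)
  opcode bits[15:10]=0x32: andi/RI
  rd: (w>>6)&0xf=0x7 → r7
  imm: (w>>0)&0x3f=0x21 → $33

r7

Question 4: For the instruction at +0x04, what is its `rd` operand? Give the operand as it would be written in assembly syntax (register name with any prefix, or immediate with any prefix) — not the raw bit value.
@+04  big-endian(cb 75) = 0xcb75
  op=0xcb75>>10=0x32 ⇒ andi (RI)
  rd@[9:6]=0xd ⇒ r13
  imm@[5:0]=0x35 ⇒ $53

r13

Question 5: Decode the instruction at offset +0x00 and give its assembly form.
beq $2

[00] 00 02 → 0x0002
  top 6b → 0x0 → beq [J]
  imm: (w>>0)&0x3ff=0x2 → $2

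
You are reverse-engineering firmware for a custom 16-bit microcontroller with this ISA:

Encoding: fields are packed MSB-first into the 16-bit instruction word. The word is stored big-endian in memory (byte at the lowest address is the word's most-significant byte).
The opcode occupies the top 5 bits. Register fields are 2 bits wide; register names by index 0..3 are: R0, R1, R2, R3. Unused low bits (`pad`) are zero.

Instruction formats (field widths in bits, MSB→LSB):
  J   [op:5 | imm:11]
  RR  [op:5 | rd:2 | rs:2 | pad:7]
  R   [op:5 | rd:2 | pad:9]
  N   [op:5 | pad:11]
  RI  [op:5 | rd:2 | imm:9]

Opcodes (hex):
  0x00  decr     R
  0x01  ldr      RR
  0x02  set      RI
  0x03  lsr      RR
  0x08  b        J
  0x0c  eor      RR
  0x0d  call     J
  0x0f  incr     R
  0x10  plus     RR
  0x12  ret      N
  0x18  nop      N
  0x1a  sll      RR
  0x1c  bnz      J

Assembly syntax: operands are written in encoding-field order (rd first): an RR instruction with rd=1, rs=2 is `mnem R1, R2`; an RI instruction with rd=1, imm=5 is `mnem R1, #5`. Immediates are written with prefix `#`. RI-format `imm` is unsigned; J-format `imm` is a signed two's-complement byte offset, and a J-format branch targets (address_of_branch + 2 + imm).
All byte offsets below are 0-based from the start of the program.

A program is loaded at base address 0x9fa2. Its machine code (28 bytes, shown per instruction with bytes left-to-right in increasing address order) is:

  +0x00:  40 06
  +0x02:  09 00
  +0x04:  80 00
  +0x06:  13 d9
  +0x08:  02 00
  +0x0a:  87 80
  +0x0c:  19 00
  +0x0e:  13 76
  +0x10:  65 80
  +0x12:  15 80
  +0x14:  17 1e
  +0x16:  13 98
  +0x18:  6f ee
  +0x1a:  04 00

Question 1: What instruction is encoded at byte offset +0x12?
off 0x12: read 15 80 as big → 0x1580
  top 5b → 0x2 → set [RI]
  rd: (w>>9)&0x3=0x2 → R2
  imm: (w>>0)&0x1ff=0x180 → #384

set R2, #384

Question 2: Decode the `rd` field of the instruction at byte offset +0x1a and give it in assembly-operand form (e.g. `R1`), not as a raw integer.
R2

off 0x1a: read 04 00 as big → 0x0400
  top 5b → 0x0 → decr [R]
  rd: (w>>9)&0x3=0x2 → R2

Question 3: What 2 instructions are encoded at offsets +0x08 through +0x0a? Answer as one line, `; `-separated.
@+08  big-endian(02 00) = 0x0200
  op=0x0200>>11=0x0 ⇒ decr (R)
  rd@[10:9]=0x1 ⇒ R1
@+0a  big-endian(87 80) = 0x8780
  op=0x8780>>11=0x10 ⇒ plus (RR)
  rd@[10:9]=0x3 ⇒ R3
  rs@[8:7]=0x3 ⇒ R3

decr R1; plus R3, R3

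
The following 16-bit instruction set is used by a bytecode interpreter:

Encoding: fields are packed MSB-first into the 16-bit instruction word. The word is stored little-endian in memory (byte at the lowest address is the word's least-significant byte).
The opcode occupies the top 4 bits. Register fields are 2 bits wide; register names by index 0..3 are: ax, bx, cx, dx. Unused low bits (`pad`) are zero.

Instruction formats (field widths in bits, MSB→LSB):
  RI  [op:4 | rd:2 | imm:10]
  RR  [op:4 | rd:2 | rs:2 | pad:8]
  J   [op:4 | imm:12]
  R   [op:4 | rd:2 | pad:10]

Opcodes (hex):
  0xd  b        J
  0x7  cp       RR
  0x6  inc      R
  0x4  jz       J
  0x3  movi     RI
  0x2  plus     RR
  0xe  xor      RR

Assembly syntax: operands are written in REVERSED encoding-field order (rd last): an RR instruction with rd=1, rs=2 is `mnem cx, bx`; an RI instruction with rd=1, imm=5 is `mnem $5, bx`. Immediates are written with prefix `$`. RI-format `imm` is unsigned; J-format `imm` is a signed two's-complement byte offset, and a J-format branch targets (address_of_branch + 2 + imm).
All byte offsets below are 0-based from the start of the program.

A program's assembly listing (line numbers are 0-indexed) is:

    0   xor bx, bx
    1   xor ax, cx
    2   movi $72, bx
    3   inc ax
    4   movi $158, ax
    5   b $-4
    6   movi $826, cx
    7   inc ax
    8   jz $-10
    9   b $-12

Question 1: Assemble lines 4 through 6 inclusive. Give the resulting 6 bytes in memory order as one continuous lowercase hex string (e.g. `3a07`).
9e30fcdf3a3b

4. movi fields op=0x3:4|rd=0:2|imm=158:10 → word 309eh → 9e 30
5. b fields op=0xd:4|imm=-4:12 → word dffch → fc df
6. movi fields op=0x3:4|rd=2:2|imm=826:10 → word 3b3ah → 3a 3b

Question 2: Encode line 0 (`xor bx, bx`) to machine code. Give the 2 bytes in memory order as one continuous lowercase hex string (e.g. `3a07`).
0. xor fields op=0xe:4|rd=1:2|rs=1:2|pad=0:8 → word e500h → 00 e5

00e5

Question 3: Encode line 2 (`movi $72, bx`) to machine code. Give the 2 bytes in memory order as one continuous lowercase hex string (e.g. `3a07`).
2. movi fields op=0x3:4|rd=1:2|imm=72:10 → word 3448h → 48 34

4834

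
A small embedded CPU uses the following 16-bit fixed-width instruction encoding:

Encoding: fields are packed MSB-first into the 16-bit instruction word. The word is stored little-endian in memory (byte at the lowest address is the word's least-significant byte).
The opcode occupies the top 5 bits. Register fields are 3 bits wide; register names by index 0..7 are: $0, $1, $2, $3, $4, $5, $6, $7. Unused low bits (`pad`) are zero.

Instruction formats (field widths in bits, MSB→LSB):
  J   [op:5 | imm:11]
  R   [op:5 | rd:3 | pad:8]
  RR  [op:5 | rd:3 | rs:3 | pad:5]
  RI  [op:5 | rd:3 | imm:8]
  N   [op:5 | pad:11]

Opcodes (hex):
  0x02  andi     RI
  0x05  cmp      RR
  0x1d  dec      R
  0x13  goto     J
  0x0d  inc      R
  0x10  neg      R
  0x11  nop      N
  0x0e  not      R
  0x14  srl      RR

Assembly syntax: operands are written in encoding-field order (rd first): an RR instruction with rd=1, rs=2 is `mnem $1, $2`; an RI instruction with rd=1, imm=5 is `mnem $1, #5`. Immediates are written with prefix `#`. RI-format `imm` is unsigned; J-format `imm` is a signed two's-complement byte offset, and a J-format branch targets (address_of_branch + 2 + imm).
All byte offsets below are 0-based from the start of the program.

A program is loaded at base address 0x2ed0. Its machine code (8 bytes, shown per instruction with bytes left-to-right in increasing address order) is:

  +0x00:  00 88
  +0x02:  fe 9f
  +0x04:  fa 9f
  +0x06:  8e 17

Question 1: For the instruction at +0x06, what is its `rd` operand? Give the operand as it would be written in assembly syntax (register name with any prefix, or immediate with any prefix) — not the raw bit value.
[06] 8e 17 → 0x178e
  top 5b → 0x2 → andi [RI]
  rd: (w>>8)&0x7=0x7 → $7
  imm: (w>>0)&0xff=0x8e → #142

$7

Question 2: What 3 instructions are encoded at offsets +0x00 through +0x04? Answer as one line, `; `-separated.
nop; goto #-2; goto #-6

[00] 00 88 → 0x8800
  opcode bits[15:11]=0x11: nop/N
[02] fe 9f → 0x9ffe
  opcode bits[15:11]=0x13: goto/J
  imm@[10:0]=0x7fe (s11→-2) ⇒ #-2
[04] fa 9f → 0x9ffa
  opcode bits[15:11]=0x13: goto/J
  imm@[10:0]=0x7fa (s11→-6) ⇒ #-6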